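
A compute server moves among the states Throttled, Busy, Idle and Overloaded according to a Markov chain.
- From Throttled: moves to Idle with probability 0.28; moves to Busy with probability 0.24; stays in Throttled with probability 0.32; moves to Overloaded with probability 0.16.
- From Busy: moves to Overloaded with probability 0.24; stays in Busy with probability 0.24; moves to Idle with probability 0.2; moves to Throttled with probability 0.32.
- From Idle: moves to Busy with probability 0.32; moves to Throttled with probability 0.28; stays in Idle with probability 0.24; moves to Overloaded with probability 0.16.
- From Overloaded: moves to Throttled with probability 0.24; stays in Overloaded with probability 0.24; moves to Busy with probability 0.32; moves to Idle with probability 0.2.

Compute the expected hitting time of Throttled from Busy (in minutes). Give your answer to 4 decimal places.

Let t(s) be the expected number of minutes to first reach Throttled from state s, with t(Throttled) = 0. Conditioning on the first minute:
t(Busy) = 1 + 0.24·t(Busy) + 0.2·t(Idle) + 0.24·t(Overloaded)
t(Idle) = 1 + 0.32·t(Busy) + 0.24·t(Idle) + 0.16·t(Overloaded)
t(Overloaded) = 1 + 0.32·t(Busy) + 0.2·t(Idle) + 0.24·t(Overloaded)
Solving: t(Busy) = 3.4037, t(Idle) = 3.5228, t(Overloaded) = 3.6760.
Expected minutes from Busy to Throttled: 3.4037.

3.4037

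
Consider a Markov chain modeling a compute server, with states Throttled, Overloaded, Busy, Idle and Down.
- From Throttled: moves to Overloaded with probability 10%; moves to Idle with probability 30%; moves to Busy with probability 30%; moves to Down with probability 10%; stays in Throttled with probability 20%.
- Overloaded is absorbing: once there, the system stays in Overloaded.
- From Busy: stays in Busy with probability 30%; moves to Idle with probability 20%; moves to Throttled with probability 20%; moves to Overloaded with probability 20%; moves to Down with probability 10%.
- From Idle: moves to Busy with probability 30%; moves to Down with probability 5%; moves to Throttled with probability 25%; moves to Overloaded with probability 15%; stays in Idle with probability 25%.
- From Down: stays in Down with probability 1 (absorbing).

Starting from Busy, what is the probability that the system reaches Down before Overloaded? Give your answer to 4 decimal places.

0.3458

Let h(s) be the probability of absorption at Down starting from transient state s. Then h(Down) = 1 and h(Overloaded) = 0. By first-step analysis:
h(Throttled) = 0.2·h(Throttled) + 0.1·0 + 0.3·h(Busy) + 0.3·h(Idle) + 0.1·1
h(Busy) = 0.2·h(Throttled) + 0.2·0 + 0.3·h(Busy) + 0.2·h(Idle) + 0.1·1
h(Idle) = 0.25·h(Throttled) + 0.15·0 + 0.3·h(Busy) + 0.25·h(Idle) + 0.05·1
Solving: h(Throttled) = 0.3789, h(Busy) = 0.3458, h(Idle) = 0.3313.
Starting from Busy, the probability is 0.3458.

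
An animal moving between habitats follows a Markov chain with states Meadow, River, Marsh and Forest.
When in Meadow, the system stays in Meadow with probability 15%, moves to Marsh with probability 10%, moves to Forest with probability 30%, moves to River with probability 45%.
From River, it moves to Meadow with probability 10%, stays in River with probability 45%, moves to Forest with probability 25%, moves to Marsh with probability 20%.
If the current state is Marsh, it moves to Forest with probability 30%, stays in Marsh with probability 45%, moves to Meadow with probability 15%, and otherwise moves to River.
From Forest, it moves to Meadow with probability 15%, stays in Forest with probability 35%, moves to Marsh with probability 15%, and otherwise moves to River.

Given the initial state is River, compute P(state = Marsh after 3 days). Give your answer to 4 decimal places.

Propagate the distribution vector 3 days from River.
After 0 days: (0.0000, 1.0000, 0.0000, 0.0000)
After 1 day: (0.1000, 0.4500, 0.2000, 0.2500)
After 2 days: (0.1275, 0.3550, 0.2275, 0.2900)
After 3 days: (0.1323, 0.3414, 0.2296, 0.2968)
P(in Marsh after 3 days) = 0.2296

0.2296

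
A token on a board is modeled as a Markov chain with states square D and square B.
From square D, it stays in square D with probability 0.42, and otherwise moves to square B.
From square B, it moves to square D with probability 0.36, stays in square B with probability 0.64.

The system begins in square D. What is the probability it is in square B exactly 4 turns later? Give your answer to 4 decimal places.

Propagate the distribution vector 4 turns from square D.
After 0 turns: (1.0000, 0.0000)
After 1 turn: (0.4200, 0.5800)
After 2 turns: (0.3852, 0.6148)
After 3 turns: (0.3831, 0.6169)
After 4 turns: (0.3830, 0.6170)
P(in square B after 4 turns) = 0.6170

0.6170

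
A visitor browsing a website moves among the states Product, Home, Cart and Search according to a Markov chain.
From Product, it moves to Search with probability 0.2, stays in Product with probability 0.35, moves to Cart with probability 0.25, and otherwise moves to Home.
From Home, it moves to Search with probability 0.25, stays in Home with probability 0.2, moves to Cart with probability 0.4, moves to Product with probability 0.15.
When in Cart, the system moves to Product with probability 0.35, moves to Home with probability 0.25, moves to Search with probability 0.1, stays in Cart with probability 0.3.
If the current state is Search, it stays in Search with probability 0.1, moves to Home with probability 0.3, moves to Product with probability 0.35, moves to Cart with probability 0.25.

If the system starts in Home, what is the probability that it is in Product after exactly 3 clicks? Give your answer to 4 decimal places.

0.3010

Propagate the distribution vector 3 clicks from Home.
After 0 clicks: (0.0000, 1.0000, 0.0000, 0.0000)
After 1 click: (0.1500, 0.2000, 0.4000, 0.2500)
After 2 clicks: (0.3100, 0.2450, 0.3000, 0.1450)
After 3 clicks: (0.3010, 0.2295, 0.3018, 0.1678)
P(in Product after 3 clicks) = 0.3010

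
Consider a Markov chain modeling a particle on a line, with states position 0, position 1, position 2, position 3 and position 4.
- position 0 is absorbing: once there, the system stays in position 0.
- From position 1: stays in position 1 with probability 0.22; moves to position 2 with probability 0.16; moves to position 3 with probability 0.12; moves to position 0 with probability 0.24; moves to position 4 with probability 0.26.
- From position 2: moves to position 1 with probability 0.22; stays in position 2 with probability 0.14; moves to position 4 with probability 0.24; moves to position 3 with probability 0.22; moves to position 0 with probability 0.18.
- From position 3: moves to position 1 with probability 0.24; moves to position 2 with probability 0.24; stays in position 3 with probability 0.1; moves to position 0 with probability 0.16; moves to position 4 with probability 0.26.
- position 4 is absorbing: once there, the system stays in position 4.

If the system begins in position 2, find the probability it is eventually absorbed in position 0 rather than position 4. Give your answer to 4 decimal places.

0.4336

Let h(s) be the probability of absorption at position 0 starting from transient state s. Then h(position 0) = 1 and h(position 4) = 0. By first-step analysis:
h(position 1) = 0.24·1 + 0.22·h(position 1) + 0.16·h(position 2) + 0.12·h(position 3) + 0.26·0
h(position 2) = 0.18·1 + 0.22·h(position 1) + 0.14·h(position 2) + 0.22·h(position 3) + 0.24·0
h(position 3) = 0.16·1 + 0.24·h(position 1) + 0.24·h(position 2) + 0.1·h(position 3) + 0.26·0
Solving: h(position 1) = 0.4607, h(position 2) = 0.4336, h(position 3) = 0.4163.
Starting from position 2, the probability is 0.4336.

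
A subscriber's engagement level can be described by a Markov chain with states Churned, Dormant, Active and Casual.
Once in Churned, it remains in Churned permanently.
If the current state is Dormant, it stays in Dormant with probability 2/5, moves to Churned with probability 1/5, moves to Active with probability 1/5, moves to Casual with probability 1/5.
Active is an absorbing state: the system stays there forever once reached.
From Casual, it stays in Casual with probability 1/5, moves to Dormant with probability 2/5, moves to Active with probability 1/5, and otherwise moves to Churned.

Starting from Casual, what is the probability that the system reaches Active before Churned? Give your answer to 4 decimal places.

0.5000

Let h(s) be the probability of absorption at Active starting from transient state s. Then h(Active) = 1 and h(Churned) = 0. By first-step analysis:
h(Dormant) = 0.2·0 + 0.4·h(Dormant) + 0.2·1 + 0.2·h(Casual)
h(Casual) = 0.2·0 + 0.4·h(Dormant) + 0.2·1 + 0.2·h(Casual)
Solving: h(Dormant) = 0.5000, h(Casual) = 0.5000.
Starting from Casual, the probability is 0.5000.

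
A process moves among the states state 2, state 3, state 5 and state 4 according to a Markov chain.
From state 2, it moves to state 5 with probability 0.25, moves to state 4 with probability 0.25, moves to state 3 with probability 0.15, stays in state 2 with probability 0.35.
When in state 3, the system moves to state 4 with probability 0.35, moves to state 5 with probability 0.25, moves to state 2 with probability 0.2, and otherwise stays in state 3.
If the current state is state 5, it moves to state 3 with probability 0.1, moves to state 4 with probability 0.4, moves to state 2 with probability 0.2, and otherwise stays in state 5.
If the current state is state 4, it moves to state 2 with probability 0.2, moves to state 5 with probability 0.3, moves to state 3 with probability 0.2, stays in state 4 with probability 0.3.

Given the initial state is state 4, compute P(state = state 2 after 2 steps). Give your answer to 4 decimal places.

Propagate the distribution vector 2 steps from state 4.
After 0 steps: (0.0000, 0.0000, 0.0000, 1.0000)
After 1 step: (0.2000, 0.2000, 0.3000, 0.3000)
After 2 steps: (0.2300, 0.1600, 0.2800, 0.3300)
P(in state 2 after 2 steps) = 0.2300

0.2300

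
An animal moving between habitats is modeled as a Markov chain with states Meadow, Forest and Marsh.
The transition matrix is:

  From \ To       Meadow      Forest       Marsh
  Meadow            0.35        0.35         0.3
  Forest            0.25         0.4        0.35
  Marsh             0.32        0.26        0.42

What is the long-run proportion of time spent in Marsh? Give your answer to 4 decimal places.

0.3599

Let the stationary distribution be π with π = πP and π_1 + π_2 + π_3 = 1.
π_1 = 0.35·π_1 + 0.25·π_2 + 0.32·π_3
π_2 = 0.35·π_1 + 0.4·π_2 + 0.26·π_3
Solving with the normalization constraint gives π = (0.3058, 0.3343, 0.3599).
So the stationary probability of Marsh is 0.3599.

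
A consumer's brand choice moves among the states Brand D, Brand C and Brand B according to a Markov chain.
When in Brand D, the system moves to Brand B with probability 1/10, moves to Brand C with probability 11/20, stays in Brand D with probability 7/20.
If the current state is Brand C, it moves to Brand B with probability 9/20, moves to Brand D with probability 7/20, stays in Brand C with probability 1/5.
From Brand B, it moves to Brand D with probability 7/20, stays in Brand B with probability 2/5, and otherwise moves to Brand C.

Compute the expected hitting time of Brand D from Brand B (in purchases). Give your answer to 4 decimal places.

Let t(s) be the expected number of purchases to first reach Brand D from state s, with t(Brand D) = 0. Conditioning on the first purchase:
t(Brand C) = 1 + 0.2·t(Brand C) + 0.45·t(Brand B)
t(Brand B) = 1 + 0.25·t(Brand C) + 0.4·t(Brand B)
Solving: t(Brand C) = 2.8571, t(Brand B) = 2.8571.
Expected purchases from Brand B to Brand D: 2.8571.

2.8571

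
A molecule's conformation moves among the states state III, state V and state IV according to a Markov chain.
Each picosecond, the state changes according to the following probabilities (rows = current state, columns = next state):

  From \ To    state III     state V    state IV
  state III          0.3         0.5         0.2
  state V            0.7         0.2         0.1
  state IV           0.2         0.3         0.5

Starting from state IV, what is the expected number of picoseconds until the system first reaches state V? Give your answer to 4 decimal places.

Let t(s) be the expected number of picoseconds to first reach state V from state s, with t(state V) = 0. Conditioning on the first picosecond:
t(state III) = 1 + 0.3·t(state III) + 0.2·t(state IV)
t(state IV) = 1 + 0.2·t(state III) + 0.5·t(state IV)
Solving: t(state III) = 2.2581, t(state IV) = 2.9032.
Expected picoseconds from state IV to state V: 2.9032.

2.9032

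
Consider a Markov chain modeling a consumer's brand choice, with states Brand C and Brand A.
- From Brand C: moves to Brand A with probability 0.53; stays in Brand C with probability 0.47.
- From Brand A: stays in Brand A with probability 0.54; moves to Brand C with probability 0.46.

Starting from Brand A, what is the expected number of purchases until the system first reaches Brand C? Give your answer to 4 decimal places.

2.1739

Let t(s) be the expected number of purchases to first reach Brand C from state s, with t(Brand C) = 0. Conditioning on the first purchase:
t(Brand A) = 1 + 0.54·t(Brand A)
Solving: t(Brand A) = 2.1739.
Expected purchases from Brand A to Brand C: 2.1739.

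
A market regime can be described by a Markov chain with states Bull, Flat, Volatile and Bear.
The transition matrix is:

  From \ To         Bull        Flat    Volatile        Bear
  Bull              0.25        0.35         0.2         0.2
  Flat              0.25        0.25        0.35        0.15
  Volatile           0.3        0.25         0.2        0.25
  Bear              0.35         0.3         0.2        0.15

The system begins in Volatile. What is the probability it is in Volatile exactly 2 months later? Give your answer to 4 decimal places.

0.2375

Propagate the distribution vector 2 months from Volatile.
After 0 months: (0.0000, 0.0000, 1.0000, 0.0000)
After 1 month: (0.3000, 0.2500, 0.2000, 0.2500)
After 2 months: (0.2850, 0.2925, 0.2375, 0.1850)
P(in Volatile after 2 months) = 0.2375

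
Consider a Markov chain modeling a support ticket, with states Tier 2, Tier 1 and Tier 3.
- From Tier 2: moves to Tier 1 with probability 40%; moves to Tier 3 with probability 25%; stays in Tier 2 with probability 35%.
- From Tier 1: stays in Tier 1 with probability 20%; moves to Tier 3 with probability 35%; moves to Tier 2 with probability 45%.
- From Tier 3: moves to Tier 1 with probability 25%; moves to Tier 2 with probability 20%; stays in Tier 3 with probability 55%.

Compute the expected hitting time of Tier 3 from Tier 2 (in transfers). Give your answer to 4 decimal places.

3.5294

Let t(s) be the expected number of transfers to first reach Tier 3 from state s, with t(Tier 3) = 0. Conditioning on the first transfer:
t(Tier 2) = 1 + 0.35·t(Tier 2) + 0.4·t(Tier 1)
t(Tier 1) = 1 + 0.45·t(Tier 2) + 0.2·t(Tier 1)
Solving: t(Tier 2) = 3.5294, t(Tier 1) = 3.2353.
Expected transfers from Tier 2 to Tier 3: 3.5294.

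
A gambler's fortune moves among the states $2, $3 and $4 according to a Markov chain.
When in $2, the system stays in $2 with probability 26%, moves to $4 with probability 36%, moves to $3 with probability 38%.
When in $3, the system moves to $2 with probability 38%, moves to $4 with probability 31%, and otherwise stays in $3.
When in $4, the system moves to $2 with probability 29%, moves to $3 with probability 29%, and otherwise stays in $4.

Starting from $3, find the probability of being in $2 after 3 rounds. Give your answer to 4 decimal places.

0.3105

Propagate the distribution vector 3 rounds from $3.
After 0 rounds: (0.0000, 1.0000, 0.0000)
After 1 round: (0.3800, 0.3100, 0.3100)
After 2 rounds: (0.3065, 0.3304, 0.3631)
After 3 rounds: (0.3105, 0.3242, 0.3653)
P(in $2 after 3 rounds) = 0.3105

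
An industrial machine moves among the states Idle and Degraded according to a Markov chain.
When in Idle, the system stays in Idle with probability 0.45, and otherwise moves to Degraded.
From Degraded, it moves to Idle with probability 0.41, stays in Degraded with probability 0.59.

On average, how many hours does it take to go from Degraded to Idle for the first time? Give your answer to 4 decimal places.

2.4390

Let t(s) be the expected number of hours to first reach Idle from state s, with t(Idle) = 0. Conditioning on the first hour:
t(Degraded) = 1 + 0.59·t(Degraded)
Solving: t(Degraded) = 2.4390.
Expected hours from Degraded to Idle: 2.4390.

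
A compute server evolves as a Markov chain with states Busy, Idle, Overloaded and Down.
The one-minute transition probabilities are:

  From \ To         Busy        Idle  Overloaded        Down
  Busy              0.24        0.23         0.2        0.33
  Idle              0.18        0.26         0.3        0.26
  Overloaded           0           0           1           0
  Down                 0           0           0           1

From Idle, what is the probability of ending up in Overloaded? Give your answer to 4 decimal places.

0.5067

Let h(s) be the probability of absorption at Overloaded starting from transient state s. Then h(Overloaded) = 1 and h(Down) = 0. By first-step analysis:
h(Busy) = 0.24·h(Busy) + 0.23·h(Idle) + 0.2·1 + 0.33·0
h(Idle) = 0.18·h(Busy) + 0.26·h(Idle) + 0.3·1 + 0.26·0
Solving: h(Busy) = 0.4165, h(Idle) = 0.5067.
Starting from Idle, the probability is 0.5067.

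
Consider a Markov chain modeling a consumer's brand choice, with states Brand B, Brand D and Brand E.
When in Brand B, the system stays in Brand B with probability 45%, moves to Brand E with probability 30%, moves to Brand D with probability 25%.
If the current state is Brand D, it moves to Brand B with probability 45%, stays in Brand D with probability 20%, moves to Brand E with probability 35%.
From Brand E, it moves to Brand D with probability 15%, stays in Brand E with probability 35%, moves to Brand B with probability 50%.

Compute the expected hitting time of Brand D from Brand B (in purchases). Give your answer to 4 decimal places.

Let t(s) be the expected number of purchases to first reach Brand D from state s, with t(Brand D) = 0. Conditioning on the first purchase:
t(Brand B) = 1 + 0.45·t(Brand B) + 0.3·t(Brand E)
t(Brand E) = 1 + 0.5·t(Brand B) + 0.35·t(Brand E)
Solving: t(Brand B) = 4.5783, t(Brand E) = 5.0602.
Expected purchases from Brand B to Brand D: 4.5783.

4.5783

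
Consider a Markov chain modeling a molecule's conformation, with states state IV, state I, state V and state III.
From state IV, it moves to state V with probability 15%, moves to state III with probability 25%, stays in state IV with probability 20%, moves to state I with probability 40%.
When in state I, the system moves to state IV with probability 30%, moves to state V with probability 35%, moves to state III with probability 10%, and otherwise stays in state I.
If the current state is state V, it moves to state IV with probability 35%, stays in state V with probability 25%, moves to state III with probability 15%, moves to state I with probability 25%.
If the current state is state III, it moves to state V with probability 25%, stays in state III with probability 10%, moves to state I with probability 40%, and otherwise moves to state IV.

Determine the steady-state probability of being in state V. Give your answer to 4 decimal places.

0.2537

Let the stationary distribution be π with π = πP and π_1 + π_2 + π_3 + π_4 = 1.
π_1 = 0.2·π_1 + 0.3·π_2 + 0.35·π_3 + 0.25·π_4
π_2 = 0.4·π_1 + 0.25·π_2 + 0.25·π_3 + 0.4·π_4
π_3 = 0.15·π_1 + 0.35·π_2 + 0.25·π_3 + 0.25·π_4
Solving with the normalization constraint gives π = (0.2772, 0.3147, 0.2537, 0.1543).
So the stationary probability of state V is 0.2537.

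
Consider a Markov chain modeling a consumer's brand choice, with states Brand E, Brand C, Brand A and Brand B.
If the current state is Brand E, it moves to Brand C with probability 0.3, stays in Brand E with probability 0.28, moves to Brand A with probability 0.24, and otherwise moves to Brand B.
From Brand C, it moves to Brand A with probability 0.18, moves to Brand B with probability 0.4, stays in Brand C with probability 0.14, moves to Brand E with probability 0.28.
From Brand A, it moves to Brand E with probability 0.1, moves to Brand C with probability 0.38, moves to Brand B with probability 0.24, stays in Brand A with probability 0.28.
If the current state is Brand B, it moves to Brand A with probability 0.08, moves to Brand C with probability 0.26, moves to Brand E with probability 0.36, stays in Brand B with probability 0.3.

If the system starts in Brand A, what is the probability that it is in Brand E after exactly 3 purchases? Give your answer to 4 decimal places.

Propagate the distribution vector 3 purchases from Brand A.
After 0 purchases: (0.0000, 0.0000, 1.0000, 0.0000)
After 1 purchase: (0.1000, 0.3800, 0.2800, 0.2400)
After 2 purchases: (0.2488, 0.2520, 0.1900, 0.3092)
After 3 purchases: (0.2705, 0.2625, 0.1830, 0.2839)
P(in Brand E after 3 purchases) = 0.2705

0.2705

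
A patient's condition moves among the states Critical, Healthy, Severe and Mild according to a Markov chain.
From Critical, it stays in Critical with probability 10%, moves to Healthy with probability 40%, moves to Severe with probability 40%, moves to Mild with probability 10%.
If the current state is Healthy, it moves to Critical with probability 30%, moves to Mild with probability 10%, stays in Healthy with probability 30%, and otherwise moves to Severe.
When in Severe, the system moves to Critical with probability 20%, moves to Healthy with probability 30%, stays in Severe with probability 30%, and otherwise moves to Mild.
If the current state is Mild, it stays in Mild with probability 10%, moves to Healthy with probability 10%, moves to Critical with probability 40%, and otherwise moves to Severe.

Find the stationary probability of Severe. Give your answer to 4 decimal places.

Let the stationary distribution be π with π = πP and π_1 + π_2 + π_3 + π_4 = 1.
π_1 = 0.1·π_1 + 0.3·π_2 + 0.2·π_3 + 0.4·π_4
π_2 = 0.4·π_1 + 0.3·π_2 + 0.3·π_3 + 0.1·π_4
π_3 = 0.4·π_1 + 0.3·π_2 + 0.3·π_3 + 0.4·π_4
Solving with the normalization constraint gives π = (0.2331, 0.2966, 0.3367, 0.1337).
So the stationary probability of Severe is 0.3367.

0.3367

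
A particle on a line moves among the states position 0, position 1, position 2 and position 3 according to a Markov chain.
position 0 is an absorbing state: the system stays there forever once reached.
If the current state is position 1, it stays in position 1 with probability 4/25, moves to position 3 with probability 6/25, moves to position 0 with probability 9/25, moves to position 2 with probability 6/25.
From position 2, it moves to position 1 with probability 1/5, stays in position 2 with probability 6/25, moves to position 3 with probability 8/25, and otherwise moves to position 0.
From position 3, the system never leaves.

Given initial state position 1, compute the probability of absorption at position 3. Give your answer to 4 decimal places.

Let h(s) be the probability of absorption at position 3 starting from transient state s. Then h(position 3) = 1 and h(position 0) = 0. By first-step analysis:
h(position 1) = 0.36·0 + 0.16·h(position 1) + 0.24·h(position 2) + 0.24·1
h(position 2) = 0.24·0 + 0.2·h(position 1) + 0.24·h(position 2) + 0.32·1
Solving: h(position 1) = 0.4390, h(position 2) = 0.5366.
Starting from position 1, the probability is 0.4390.

0.4390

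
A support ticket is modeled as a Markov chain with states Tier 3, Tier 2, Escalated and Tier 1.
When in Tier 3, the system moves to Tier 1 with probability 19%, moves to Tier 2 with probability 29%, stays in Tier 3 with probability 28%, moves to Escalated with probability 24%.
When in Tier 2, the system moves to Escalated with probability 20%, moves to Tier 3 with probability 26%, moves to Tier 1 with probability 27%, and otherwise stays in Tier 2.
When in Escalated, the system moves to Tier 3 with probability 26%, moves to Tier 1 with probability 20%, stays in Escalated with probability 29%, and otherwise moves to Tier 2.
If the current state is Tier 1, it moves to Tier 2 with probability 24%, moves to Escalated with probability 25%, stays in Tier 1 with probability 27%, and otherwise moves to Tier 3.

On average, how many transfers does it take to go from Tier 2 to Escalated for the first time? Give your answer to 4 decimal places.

Let t(s) be the expected number of transfers to first reach Escalated from state s, with t(Escalated) = 0. Conditioning on the first transfer:
t(Tier 3) = 1 + 0.28·t(Tier 3) + 0.29·t(Tier 2) + 0.19·t(Tier 1)
t(Tier 2) = 1 + 0.26·t(Tier 3) + 0.27·t(Tier 2) + 0.27·t(Tier 1)
t(Tier 1) = 1 + 0.24·t(Tier 3) + 0.24·t(Tier 2) + 0.27·t(Tier 1)
Solving: t(Tier 3) = 4.3219, t(Tier 2) = 4.4870, t(Tier 1) = 4.2659.
Expected transfers from Tier 2 to Escalated: 4.4870.

4.4870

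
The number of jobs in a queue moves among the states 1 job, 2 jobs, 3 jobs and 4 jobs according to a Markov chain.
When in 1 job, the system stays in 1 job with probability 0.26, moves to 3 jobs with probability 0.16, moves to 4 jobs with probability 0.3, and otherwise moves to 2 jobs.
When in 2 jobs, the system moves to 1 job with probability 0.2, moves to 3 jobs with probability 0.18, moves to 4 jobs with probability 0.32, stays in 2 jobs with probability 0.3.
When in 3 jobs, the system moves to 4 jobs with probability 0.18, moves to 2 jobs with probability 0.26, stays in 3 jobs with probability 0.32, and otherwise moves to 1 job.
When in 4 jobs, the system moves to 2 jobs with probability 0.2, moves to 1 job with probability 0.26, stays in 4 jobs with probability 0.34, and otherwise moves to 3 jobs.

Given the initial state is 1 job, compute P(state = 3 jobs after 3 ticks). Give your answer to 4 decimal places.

0.2096

Propagate the distribution vector 3 ticks from 1 job.
After 0 ticks: (1.0000, 0.0000, 0.0000, 0.0000)
After 1 tick: (0.2600, 0.2800, 0.1600, 0.3000)
After 2 ticks: (0.2400, 0.2584, 0.2032, 0.2984)
After 3 ticks: (0.2404, 0.2572, 0.2096, 0.2927)
P(in 3 jobs after 3 ticks) = 0.2096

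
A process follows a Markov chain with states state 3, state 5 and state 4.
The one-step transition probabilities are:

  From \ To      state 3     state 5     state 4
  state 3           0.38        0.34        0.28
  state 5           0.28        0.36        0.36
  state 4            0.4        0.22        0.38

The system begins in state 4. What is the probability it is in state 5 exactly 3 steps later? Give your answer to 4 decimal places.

0.3057

Propagate the distribution vector 3 steps from state 4.
After 0 steps: (0.0000, 0.0000, 1.0000)
After 1 step: (0.4000, 0.2200, 0.3800)
After 2 steps: (0.3656, 0.2988, 0.3356)
After 3 steps: (0.3568, 0.3057, 0.3375)
P(in state 5 after 3 steps) = 0.3057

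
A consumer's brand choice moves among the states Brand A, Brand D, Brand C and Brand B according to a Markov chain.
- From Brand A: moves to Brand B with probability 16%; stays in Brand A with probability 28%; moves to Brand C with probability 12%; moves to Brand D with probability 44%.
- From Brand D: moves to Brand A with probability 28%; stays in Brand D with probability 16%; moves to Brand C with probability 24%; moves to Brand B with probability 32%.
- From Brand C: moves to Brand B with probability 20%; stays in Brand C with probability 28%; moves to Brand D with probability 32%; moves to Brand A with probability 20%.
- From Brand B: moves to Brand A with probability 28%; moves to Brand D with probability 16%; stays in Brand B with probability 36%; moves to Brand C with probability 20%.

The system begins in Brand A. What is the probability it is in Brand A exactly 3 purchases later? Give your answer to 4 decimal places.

Propagate the distribution vector 3 purchases from Brand A.
After 0 purchases: (1.0000, 0.0000, 0.0000, 0.0000)
After 1 purchase: (0.2800, 0.4400, 0.1200, 0.1600)
After 2 purchases: (0.2704, 0.2576, 0.2048, 0.2672)
After 3 purchases: (0.2636, 0.2685, 0.2051, 0.2628)
P(in Brand A after 3 purchases) = 0.2636

0.2636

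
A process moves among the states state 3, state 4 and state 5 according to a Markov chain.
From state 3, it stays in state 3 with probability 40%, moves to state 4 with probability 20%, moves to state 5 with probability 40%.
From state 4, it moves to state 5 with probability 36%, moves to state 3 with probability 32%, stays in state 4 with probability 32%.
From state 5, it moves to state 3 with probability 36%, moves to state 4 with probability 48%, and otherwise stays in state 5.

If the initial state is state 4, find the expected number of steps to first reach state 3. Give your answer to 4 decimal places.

3.0120

Let t(s) be the expected number of steps to first reach state 3 from state s, with t(state 3) = 0. Conditioning on the first step:
t(state 4) = 1 + 0.32·t(state 4) + 0.36·t(state 5)
t(state 5) = 1 + 0.48·t(state 4) + 0.16·t(state 5)
Solving: t(state 4) = 3.0120, t(state 5) = 2.9116.
Expected steps from state 4 to state 3: 3.0120.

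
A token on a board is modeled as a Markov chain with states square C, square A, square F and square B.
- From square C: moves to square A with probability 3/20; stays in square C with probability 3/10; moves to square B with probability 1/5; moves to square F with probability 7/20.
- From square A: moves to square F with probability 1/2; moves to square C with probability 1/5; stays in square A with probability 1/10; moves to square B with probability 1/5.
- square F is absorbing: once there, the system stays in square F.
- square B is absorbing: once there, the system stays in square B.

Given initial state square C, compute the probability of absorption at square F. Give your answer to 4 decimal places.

Let h(s) be the probability of absorption at square F starting from transient state s. Then h(square F) = 1 and h(square B) = 0. By first-step analysis:
h(square C) = 0.3·h(square C) + 0.15·h(square A) + 0.35·1 + 0.2·0
h(square A) = 0.2·h(square C) + 0.1·h(square A) + 0.5·1 + 0.2·0
Solving: h(square C) = 0.6500, h(square A) = 0.7000.
Starting from square C, the probability is 0.6500.

0.6500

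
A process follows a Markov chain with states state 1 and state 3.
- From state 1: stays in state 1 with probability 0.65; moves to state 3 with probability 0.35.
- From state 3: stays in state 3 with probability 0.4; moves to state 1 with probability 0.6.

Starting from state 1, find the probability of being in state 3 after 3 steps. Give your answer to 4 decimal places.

Propagate the distribution vector 3 steps from state 1.
After 0 steps: (1.0000, 0.0000)
After 1 step: (0.6500, 0.3500)
After 2 steps: (0.6325, 0.3675)
After 3 steps: (0.6316, 0.3684)
P(in state 3 after 3 steps) = 0.3684

0.3684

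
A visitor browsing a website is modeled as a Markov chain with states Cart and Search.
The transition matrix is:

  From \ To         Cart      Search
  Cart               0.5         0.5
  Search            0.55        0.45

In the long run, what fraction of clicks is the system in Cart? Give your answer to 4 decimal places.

Let the stationary distribution be π with π = πP and π_1 + π_2 = 1.
π_1 = 0.5·π_1 + 0.55·π_2
Solving with the normalization constraint gives π = (0.5238, 0.4762).
So the stationary probability of Cart is 0.5238.

0.5238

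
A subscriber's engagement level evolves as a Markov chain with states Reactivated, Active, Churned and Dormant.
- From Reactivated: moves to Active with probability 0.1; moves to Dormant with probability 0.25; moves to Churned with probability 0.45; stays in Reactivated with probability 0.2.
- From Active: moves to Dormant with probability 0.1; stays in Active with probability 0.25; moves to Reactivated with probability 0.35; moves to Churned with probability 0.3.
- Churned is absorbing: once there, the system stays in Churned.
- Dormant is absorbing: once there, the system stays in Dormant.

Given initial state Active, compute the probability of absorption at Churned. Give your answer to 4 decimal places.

0.7035

Let h(s) be the probability of absorption at Churned starting from transient state s. Then h(Churned) = 1 and h(Dormant) = 0. By first-step analysis:
h(Reactivated) = 0.2·h(Reactivated) + 0.1·h(Active) + 0.45·1 + 0.25·0
h(Active) = 0.35·h(Reactivated) + 0.25·h(Active) + 0.3·1 + 0.1·0
Solving: h(Reactivated) = 0.6504, h(Active) = 0.7035.
Starting from Active, the probability is 0.7035.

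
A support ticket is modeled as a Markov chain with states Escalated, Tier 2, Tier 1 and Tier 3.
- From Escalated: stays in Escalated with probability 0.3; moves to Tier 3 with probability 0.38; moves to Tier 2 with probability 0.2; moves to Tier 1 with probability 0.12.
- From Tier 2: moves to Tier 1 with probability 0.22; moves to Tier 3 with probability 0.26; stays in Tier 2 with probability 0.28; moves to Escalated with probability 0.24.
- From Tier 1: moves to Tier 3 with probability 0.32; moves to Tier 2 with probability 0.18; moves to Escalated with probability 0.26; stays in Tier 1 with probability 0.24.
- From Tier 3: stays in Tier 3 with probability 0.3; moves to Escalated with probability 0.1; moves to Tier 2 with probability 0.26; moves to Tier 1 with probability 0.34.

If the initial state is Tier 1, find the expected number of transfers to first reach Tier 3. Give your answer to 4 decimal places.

Let t(s) be the expected number of transfers to first reach Tier 3 from state s, with t(Tier 3) = 0. Conditioning on the first transfer:
t(Escalated) = 1 + 0.3·t(Escalated) + 0.2·t(Tier 2) + 0.12·t(Tier 1)
t(Tier 2) = 1 + 0.24·t(Escalated) + 0.28·t(Tier 2) + 0.22·t(Tier 1)
t(Tier 1) = 1 + 0.26·t(Escalated) + 0.18·t(Tier 2) + 0.24·t(Tier 1)
Solving: t(Escalated) = 2.9011, t(Tier 2) = 3.3001, t(Tier 1) = 3.0899.
Expected transfers from Tier 1 to Tier 3: 3.0899.

3.0899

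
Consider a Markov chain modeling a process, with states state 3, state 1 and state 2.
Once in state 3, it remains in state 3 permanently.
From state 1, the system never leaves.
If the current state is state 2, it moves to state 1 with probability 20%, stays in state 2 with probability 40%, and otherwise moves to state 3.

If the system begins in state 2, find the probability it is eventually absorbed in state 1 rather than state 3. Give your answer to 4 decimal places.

Let h(s) be the probability of absorption at state 1 starting from transient state s. Then h(state 1) = 1 and h(state 3) = 0. By first-step analysis:
h(state 2) = 0.4·0 + 0.2·1 + 0.4·h(state 2)
Solving: h(state 2) = 0.3333.
Starting from state 2, the probability is 0.3333.

0.3333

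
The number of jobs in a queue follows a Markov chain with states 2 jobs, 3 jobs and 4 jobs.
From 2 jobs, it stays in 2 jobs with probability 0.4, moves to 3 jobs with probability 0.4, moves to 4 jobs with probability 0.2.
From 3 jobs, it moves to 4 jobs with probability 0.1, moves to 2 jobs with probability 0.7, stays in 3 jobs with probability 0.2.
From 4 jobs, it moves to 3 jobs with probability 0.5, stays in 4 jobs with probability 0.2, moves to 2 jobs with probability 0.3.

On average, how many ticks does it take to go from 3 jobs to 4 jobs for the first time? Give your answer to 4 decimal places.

Let t(s) be the expected number of ticks to first reach 4 jobs from state s, with t(4 jobs) = 0. Conditioning on the first tick:
t(2 jobs) = 1 + 0.4·t(2 jobs) + 0.4·t(3 jobs)
t(3 jobs) = 1 + 0.7·t(2 jobs) + 0.2·t(3 jobs)
Solving: t(2 jobs) = 6.0000, t(3 jobs) = 6.5000.
Expected ticks from 3 jobs to 4 jobs: 6.5000.

6.5000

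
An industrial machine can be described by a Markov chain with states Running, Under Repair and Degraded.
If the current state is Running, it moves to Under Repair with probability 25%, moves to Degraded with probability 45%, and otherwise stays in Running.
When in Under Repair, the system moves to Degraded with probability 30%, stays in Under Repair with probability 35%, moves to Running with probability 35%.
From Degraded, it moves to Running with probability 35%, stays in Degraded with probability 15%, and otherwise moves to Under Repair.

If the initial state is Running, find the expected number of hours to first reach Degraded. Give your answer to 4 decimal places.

Let t(s) be the expected number of hours to first reach Degraded from state s, with t(Degraded) = 0. Conditioning on the first hour:
t(Running) = 1 + 0.3·t(Running) + 0.25·t(Under Repair)
t(Under Repair) = 1 + 0.35·t(Running) + 0.35·t(Under Repair)
Solving: t(Running) = 2.4490, t(Under Repair) = 2.8571.
Expected hours from Running to Degraded: 2.4490.

2.4490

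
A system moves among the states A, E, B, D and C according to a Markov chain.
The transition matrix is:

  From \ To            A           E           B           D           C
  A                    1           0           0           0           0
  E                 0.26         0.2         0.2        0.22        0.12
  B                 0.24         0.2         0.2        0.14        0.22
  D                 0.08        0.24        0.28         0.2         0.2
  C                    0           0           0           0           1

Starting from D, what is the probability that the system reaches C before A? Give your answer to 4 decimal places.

0.5411

Let h(s) be the probability of absorption at C starting from transient state s. Then h(C) = 1 and h(A) = 0. By first-step analysis:
h(E) = 0.26·0 + 0.2·h(E) + 0.2·h(B) + 0.22·h(D) + 0.12·1
h(B) = 0.24·0 + 0.2·h(E) + 0.2·h(B) + 0.14·h(D) + 0.22·1
h(D) = 0.08·0 + 0.24·h(E) + 0.28·h(B) + 0.2·h(D) + 0.2·1
Solving: h(E) = 0.4173, h(B) = 0.4740, h(D) = 0.5411.
Starting from D, the probability is 0.5411.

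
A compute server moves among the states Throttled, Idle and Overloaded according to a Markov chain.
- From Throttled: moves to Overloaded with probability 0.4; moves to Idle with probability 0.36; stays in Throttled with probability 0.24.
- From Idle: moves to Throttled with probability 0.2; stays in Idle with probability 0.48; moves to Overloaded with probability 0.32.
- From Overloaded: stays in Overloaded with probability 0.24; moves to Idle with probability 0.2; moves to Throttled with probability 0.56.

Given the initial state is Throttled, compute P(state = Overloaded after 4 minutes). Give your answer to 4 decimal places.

0.3201

Propagate the distribution vector 4 minutes from Throttled.
After 0 minutes: (1.0000, 0.0000, 0.0000)
After 1 minute: (0.2400, 0.3600, 0.4000)
After 2 minutes: (0.3536, 0.3392, 0.3072)
After 3 minutes: (0.3247, 0.3516, 0.3237)
After 4 minutes: (0.3295, 0.3504, 0.3201)
P(in Overloaded after 4 minutes) = 0.3201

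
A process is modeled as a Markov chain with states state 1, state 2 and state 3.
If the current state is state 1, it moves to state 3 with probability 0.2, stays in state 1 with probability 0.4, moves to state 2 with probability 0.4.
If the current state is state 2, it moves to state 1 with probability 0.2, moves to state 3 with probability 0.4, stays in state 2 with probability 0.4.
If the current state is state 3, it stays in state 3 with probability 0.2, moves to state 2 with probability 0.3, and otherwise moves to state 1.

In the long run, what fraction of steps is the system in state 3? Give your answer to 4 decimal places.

Let the stationary distribution be π with π = πP and π_1 + π_2 + π_3 = 1.
π_1 = 0.4·π_1 + 0.2·π_2 + 0.5·π_3
π_2 = 0.4·π_1 + 0.4·π_2 + 0.3·π_3
Solving with the normalization constraint gives π = (0.3529, 0.3725, 0.2745).
So the stationary probability of state 3 is 0.2745.

0.2745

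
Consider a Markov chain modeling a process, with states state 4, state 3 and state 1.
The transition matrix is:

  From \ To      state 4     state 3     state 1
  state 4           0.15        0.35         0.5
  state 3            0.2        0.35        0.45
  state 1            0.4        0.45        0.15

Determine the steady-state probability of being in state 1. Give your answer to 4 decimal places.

0.3561

Let the stationary distribution be π with π = πP and π_1 + π_2 + π_3 = 1.
π_1 = 0.15·π_1 + 0.2·π_2 + 0.4·π_3
π_2 = 0.35·π_1 + 0.35·π_2 + 0.45·π_3
Solving with the normalization constraint gives π = (0.2583, 0.3856, 0.3561).
So the stationary probability of state 1 is 0.3561.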